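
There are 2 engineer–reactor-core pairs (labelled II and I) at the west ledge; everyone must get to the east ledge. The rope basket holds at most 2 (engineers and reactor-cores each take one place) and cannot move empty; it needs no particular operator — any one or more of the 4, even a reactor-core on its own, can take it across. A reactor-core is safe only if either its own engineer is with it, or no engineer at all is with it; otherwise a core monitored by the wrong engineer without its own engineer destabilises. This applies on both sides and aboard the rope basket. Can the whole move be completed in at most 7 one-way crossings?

Yes

Yes — this plan uses 5 crossings (≤ 7):
1. engineer II and reactor-core II cross → the east ledge.
2. engineer II crosses ← the west ledge.
3. engineer I and engineer II cross → the east ledge.
4. engineer I crosses ← the west ledge.
5. engineer I and reactor-core I cross → the east ledge.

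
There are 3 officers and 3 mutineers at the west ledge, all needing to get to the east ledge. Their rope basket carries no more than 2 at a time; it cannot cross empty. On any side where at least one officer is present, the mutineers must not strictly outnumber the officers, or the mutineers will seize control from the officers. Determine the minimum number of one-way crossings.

11

Counting alone: each trip to the east ledge takes at most 2 across and each return brings at least 1 back, so after t trips out (and t−1 returns) at most 2t − (t−1) of the 6 are across; that first reaches 6 at t = 5, so at least 9 crossings are needed.
The safety rule pushes this higher. Following every safe sequence of crossings, the most of the 6 that can be at the east ledge as the rope basket arrives there on crossing 9 is 5 — never all 6.
So no plan with fewer than 11 crossings exists, and this one achieves 11:
1. 2 mutineers → the east ledge.  (the west ledge: 3O 1M; the east ledge: 0O 2M)
2. 1 mutineer ← the west ledge.  (the west ledge: 3O 2M; the east ledge: 0O 1M)
3. 2 mutineers → the east ledge.  (the west ledge: 3O 0M; the east ledge: 0O 3M)
4. 1 mutineer ← the west ledge.  (the west ledge: 3O 1M; the east ledge: 0O 2M)
5. 2 officers → the east ledge.  (the west ledge: 1O 1M; the east ledge: 2O 2M)
6. 1 officer and 1 mutineer ← the west ledge.  (the west ledge: 2O 2M; the east ledge: 1O 1M)
7. 2 officers → the east ledge.  (the west ledge: 0O 2M; the east ledge: 3O 1M)
8. 1 mutineer ← the west ledge.  (the west ledge: 0O 3M; the east ledge: 3O 0M)
9. 2 mutineers → the east ledge.  (the west ledge: 0O 1M; the east ledge: 3O 2M)
10. 1 mutineer ← the west ledge.  (the west ledge: 0O 2M; the east ledge: 3O 1M)
11. 2 mutineers → the east ledge.  (the west ledge: 0O 0M; the east ledge: 3O 3M)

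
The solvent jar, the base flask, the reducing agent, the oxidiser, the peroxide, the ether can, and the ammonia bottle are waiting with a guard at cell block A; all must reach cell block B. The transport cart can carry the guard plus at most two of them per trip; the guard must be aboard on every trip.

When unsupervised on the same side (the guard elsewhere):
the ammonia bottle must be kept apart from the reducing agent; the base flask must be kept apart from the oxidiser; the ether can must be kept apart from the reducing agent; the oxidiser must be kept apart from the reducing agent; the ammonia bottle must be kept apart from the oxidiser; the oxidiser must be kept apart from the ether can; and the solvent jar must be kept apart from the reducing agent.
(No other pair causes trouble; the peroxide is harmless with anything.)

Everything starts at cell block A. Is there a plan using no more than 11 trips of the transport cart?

Yes

Yes — this plan uses 11 crossings (≤ 11):
1. Guard goes to cell block B with the oxidiser and the reducing agent.  [cell block A: the ammonia bottle, the base flask, the ether can, the peroxide, the solvent jar | cell block B: the oxidiser, the reducing agent]
2. Guard goes back to cell block A with the reducing agent.  [cell block A: the ammonia bottle, the base flask, the ether can, the peroxide, the reducing agent, the solvent jar | cell block B: the oxidiser]
3. Guard goes to cell block B with the reducing agent and the solvent jar.  [cell block A: the ammonia bottle, the base flask, the ether can, the peroxide | cell block B: the oxidiser, the reducing agent, the solvent jar]
4. Guard goes back to cell block A with the reducing agent.  [cell block A: the ammonia bottle, the base flask, the ether can, the peroxide, the reducing agent | cell block B: the oxidiser, the solvent jar]
5. Guard goes to cell block B with the peroxide and the reducing agent.  [cell block A: the ammonia bottle, the base flask, the ether can | cell block B: the oxidiser, the peroxide, the reducing agent, the solvent jar]
6. Guard goes back to cell block A with the reducing agent.  [cell block A: the ammonia bottle, the base flask, the ether can, the reducing agent | cell block B: the oxidiser, the peroxide, the solvent jar]
7. Guard goes to cell block B with the ammonia bottle and the ether can.  [cell block A: the base flask, the reducing agent | cell block B: the ammonia bottle, the ether can, the oxidiser, the peroxide, the solvent jar]
8. Guard goes back to cell block A with the oxidiser.  [cell block A: the base flask, the oxidiser, the reducing agent | cell block B: the ammonia bottle, the ether can, the peroxide, the solvent jar]
9. Guard goes to cell block B with the base flask and the reducing agent.  [cell block A: the oxidiser | cell block B: the ammonia bottle, the base flask, the ether can, the peroxide, the reducing agent, the solvent jar]
10. Guard goes back to cell block A with the reducing agent.  [cell block A: the oxidiser, the reducing agent | cell block B: the ammonia bottle, the base flask, the ether can, the peroxide, the solvent jar]
11. Guard goes to cell block B with the oxidiser and the reducing agent.  [cell block A: — | cell block B: the ammonia bottle, the base flask, the ether can, the oxidiser, the peroxide, the reducing agent, the solvent jar]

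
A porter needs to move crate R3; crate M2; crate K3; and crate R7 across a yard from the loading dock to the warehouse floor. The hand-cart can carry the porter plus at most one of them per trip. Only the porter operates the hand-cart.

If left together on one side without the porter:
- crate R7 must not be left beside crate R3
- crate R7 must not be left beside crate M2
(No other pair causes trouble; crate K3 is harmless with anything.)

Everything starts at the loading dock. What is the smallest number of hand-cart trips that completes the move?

Counting alone: the porter can take at most 1 across per trip to the warehouse floor, so moving all 4 needs at least 4 loaded trips out, with a return between consecutive ones — at least 7 crossings.
The safety rule pushes this higher. Following every safe sequence of crossings, the most of the 4 that can be at the warehouse floor as the hand-cart arrives there on crossing 7 is 3 — never all 4.
So no plan with fewer than 9 crossings exists, and this one achieves 9:
1. Porter goes to the warehouse floor with crate R7.
2. Porter goes back to the loading dock alone.
3. Porter goes to the warehouse floor with crate R3.
4. Porter goes back to the loading dock with crate R7.
5. Porter goes to the warehouse floor with crate M2.
6. Porter goes back to the loading dock alone.
7. Porter goes to the warehouse floor with crate K3.
8. Porter goes back to the loading dock alone.
9. Porter goes to the warehouse floor with crate R7.

9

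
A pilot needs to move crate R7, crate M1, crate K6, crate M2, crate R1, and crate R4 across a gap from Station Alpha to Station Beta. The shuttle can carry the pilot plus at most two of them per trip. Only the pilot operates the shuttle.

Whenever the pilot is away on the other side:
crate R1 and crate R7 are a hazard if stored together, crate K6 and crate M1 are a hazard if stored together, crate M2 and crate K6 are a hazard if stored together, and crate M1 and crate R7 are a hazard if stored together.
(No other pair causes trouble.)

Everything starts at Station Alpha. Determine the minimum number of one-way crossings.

7

Counting alone: the pilot can take at most 2 across per trip to Station Beta, so moving all 6 needs at least 3 loaded trips out, with a return between consecutive ones — at least 5 crossings.
The safety rule pushes this higher. Following every safe sequence of crossings, the most of the 6 that can be at Station Beta as the shuttle arrives there on crossing 5 is 5 — never all 6.
So no plan with fewer than 7 crossings exists, and this one achieves 7:
1. Pilot goes to Station Beta with crate K6 and crate R7.  [Station Alpha: crate M1, crate M2, crate R1, crate R4 | Station Beta: crate K6, crate R7]
2. Pilot goes back to Station Alpha alone.  [Station Alpha: crate M1, crate M2, crate R1, crate R4 | Station Beta: crate K6, crate R7]
3. Pilot goes to Station Beta with crate M1 and crate M2.  [Station Alpha: crate R1, crate R4 | Station Beta: crate K6, crate M1, crate M2, crate R7]
4. Pilot goes back to Station Alpha with crate K6 and crate R7.  [Station Alpha: crate K6, crate R1, crate R4, crate R7 | Station Beta: crate M1, crate M2]
5. Pilot goes to Station Beta with crate R1 and crate R4.  [Station Alpha: crate K6, crate R7 | Station Beta: crate M1, crate M2, crate R1, crate R4]
6. Pilot goes back to Station Alpha alone.  [Station Alpha: crate K6, crate R7 | Station Beta: crate M1, crate M2, crate R1, crate R4]
7. Pilot goes to Station Beta with crate K6 and crate R7.  [Station Alpha: — | Station Beta: crate K6, crate M1, crate M2, crate R1, crate R4, crate R7]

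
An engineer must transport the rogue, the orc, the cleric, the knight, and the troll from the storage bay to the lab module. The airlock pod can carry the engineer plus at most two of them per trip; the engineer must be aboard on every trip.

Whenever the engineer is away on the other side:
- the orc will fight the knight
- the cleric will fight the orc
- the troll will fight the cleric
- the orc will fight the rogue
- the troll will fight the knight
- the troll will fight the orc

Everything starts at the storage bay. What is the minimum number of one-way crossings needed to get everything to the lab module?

7

Counting alone: the engineer can take at most 2 across per trip to the lab module, so moving all 5 needs at least 3 loaded trips out, with a return between consecutive ones — at least 5 crossings.
The safety rule pushes this higher. Following every safe sequence of crossings, the most of the 5 that can be at the lab module as the airlock pod arrives there on crossing 5 is 4 — never all 5.
So no plan with fewer than 7 crossings exists, and this one achieves 7:
1. Engineer goes to the lab module with the orc and the troll.  [the storage bay: the cleric, the knight, the rogue | the lab module: the orc, the troll]
2. Engineer goes back to the storage bay with the orc.  [the storage bay: the cleric, the knight, the orc, the rogue | the lab module: the troll]
3. Engineer goes to the lab module with the orc and the rogue.  [the storage bay: the cleric, the knight | the lab module: the orc, the rogue, the troll]
4. Engineer goes back to the storage bay with the orc.  [the storage bay: the cleric, the knight, the orc | the lab module: the rogue, the troll]
5. Engineer goes to the lab module with the cleric and the knight.  [the storage bay: the orc | the lab module: the cleric, the knight, the rogue, the troll]
6. Engineer goes back to the storage bay with the troll.  [the storage bay: the orc, the troll | the lab module: the cleric, the knight, the rogue]
7. Engineer goes to the lab module with the orc and the troll.  [the storage bay: — | the lab module: the cleric, the knight, the orc, the rogue, the troll]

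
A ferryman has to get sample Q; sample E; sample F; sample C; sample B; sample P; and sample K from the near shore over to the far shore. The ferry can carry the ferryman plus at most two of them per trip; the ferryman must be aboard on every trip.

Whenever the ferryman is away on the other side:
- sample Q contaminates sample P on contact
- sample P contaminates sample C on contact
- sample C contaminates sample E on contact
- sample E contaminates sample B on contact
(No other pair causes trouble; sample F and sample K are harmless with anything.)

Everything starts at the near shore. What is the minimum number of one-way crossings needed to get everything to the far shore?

Counting alone: the ferryman can take at most 2 across per trip to the far shore, so moving all 7 needs at least 4 loaded trips out, with a return between consecutive ones — at least 7 crossings.
The safety rule pushes this higher. Following every safe sequence of crossings, the most of the 7 that can be at the far shore as the ferry arrives there on crossing 7 is 6 — never all 7.
So no plan with fewer than 9 crossings exists, and this one achieves 9:
1. Ferryman goes to the far shore with sample E and sample P.  [the near shore: sample B, sample C, sample F, sample K, sample Q | the far shore: sample E, sample P]
2. Ferryman goes back to the near shore alone.  [the near shore: sample B, sample C, sample F, sample K, sample Q | the far shore: sample E, sample P]
3. Ferryman goes to the far shore with sample Q.  [the near shore: sample B, sample C, sample F, sample K | the far shore: sample E, sample P, sample Q]
4. Ferryman goes back to the near shore with sample P.  [the near shore: sample B, sample C, sample F, sample K, sample P | the far shore: sample E, sample Q]
5. Ferryman goes to the far shore with sample C and sample F.  [the near shore: sample B, sample K, sample P | the far shore: sample C, sample E, sample F, sample Q]
6. Ferryman goes back to the near shore with sample E.  [the near shore: sample B, sample E, sample K, sample P | the far shore: sample C, sample F, sample Q]
7. Ferryman goes to the far shore with sample B and sample K.  [the near shore: sample E, sample P | the far shore: sample B, sample C, sample F, sample K, sample Q]
8. Ferryman goes back to the near shore alone.  [the near shore: sample E, sample P | the far shore: sample B, sample C, sample F, sample K, sample Q]
9. Ferryman goes to the far shore with sample E and sample P.  [the near shore: — | the far shore: sample B, sample C, sample E, sample F, sample K, sample P, sample Q]

9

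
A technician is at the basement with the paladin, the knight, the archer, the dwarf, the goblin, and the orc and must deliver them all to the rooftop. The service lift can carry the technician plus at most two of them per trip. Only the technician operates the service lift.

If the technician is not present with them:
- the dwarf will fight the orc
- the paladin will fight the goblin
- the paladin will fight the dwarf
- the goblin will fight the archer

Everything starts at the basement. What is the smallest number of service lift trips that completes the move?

7

Counting alone: the technician can take at most 2 across per trip to the rooftop, so moving all 6 needs at least 3 loaded trips out, with a return between consecutive ones — at least 5 crossings.
The safety rule pushes this higher. Following every safe sequence of crossings, the most of the 6 that can be at the rooftop as the service lift arrives there on crossing 5 is 5 — never all 6.
So no plan with fewer than 7 crossings exists, and this one achieves 7:
1. Technician goes to the rooftop with the dwarf and the goblin.  [the basement: the archer, the knight, the orc, the paladin | the rooftop: the dwarf, the goblin]
2. Technician goes back to the basement alone.  [the basement: the archer, the knight, the orc, the paladin | the rooftop: the dwarf, the goblin]
3. Technician goes to the rooftop with the knight and the paladin.  [the basement: the archer, the orc | the rooftop: the dwarf, the goblin, the knight, the paladin]
4. Technician goes back to the basement with the dwarf and the goblin.  [the basement: the archer, the dwarf, the goblin, the orc | the rooftop: the knight, the paladin]
5. Technician goes to the rooftop with the archer and the orc.  [the basement: the dwarf, the goblin | the rooftop: the archer, the knight, the orc, the paladin]
6. Technician goes back to the basement alone.  [the basement: the dwarf, the goblin | the rooftop: the archer, the knight, the orc, the paladin]
7. Technician goes to the rooftop with the dwarf and the goblin.  [the basement: — | the rooftop: the archer, the dwarf, the goblin, the knight, the orc, the paladin]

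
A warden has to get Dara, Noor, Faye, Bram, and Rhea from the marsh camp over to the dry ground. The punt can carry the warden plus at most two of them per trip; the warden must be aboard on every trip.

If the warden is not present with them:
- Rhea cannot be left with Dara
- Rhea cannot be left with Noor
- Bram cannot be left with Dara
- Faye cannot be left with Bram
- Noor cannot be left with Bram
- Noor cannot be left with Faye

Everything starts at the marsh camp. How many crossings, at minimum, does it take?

Whatever the first load, the items left behind include a forbidden pair without the warden. No opening move is safe, so no plan exists.

impossible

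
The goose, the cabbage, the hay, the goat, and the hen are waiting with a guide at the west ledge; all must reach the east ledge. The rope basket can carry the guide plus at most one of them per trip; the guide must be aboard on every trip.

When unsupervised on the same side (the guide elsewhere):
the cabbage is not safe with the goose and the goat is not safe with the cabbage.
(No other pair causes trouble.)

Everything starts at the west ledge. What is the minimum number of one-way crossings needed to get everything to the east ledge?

Counting alone: the guide can take at most 1 across per trip to the east ledge, so moving all 5 needs at least 5 loaded trips out, with a return between consecutive ones — at least 9 crossings.
The safety rule pushes this higher. Following every safe sequence of crossings, the most of the 5 that can be at the east ledge as the rope basket arrives there on crossing 9 is 4 — never all 5.
So no plan with fewer than 11 crossings exists, and this one achieves 11:
1. Guide goes to the east ledge with the cabbage.  [the west ledge: the goat, the goose, the hay, the hen | the east ledge: the cabbage]
2. Guide goes back to the west ledge alone.  [the west ledge: the goat, the goose, the hay, the hen | the east ledge: the cabbage]
3. Guide goes to the east ledge with the goose.  [the west ledge: the goat, the hay, the hen | the east ledge: the cabbage, the goose]
4. Guide goes back to the west ledge with the cabbage.  [the west ledge: the cabbage, the goat, the hay, the hen | the east ledge: the goose]
5. Guide goes to the east ledge with the goat.  [the west ledge: the cabbage, the hay, the hen | the east ledge: the goat, the goose]
6. Guide goes back to the west ledge alone.  [the west ledge: the cabbage, the hay, the hen | the east ledge: the goat, the goose]
7. Guide goes to the east ledge with the hay.  [the west ledge: the cabbage, the hen | the east ledge: the goat, the goose, the hay]
8. Guide goes back to the west ledge alone.  [the west ledge: the cabbage, the hen | the east ledge: the goat, the goose, the hay]
9. Guide goes to the east ledge with the hen.  [the west ledge: the cabbage | the east ledge: the goat, the goose, the hay, the hen]
10. Guide goes back to the west ledge alone.  [the west ledge: the cabbage | the east ledge: the goat, the goose, the hay, the hen]
11. Guide goes to the east ledge with the cabbage.  [the west ledge: — | the east ledge: the cabbage, the goat, the goose, the hay, the hen]

11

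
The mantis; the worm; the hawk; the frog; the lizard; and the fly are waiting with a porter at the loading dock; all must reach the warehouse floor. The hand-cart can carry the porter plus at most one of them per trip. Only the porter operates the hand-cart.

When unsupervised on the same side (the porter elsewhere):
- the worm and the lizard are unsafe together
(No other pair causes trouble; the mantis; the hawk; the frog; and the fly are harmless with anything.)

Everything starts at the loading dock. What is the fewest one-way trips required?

11

Counting alone: the porter can take at most 1 across per trip to the warehouse floor, so moving all 6 needs at least 6 loaded trips out, with a return between consecutive ones — at least 11 crossings.
The plan below uses exactly 11 crossings, so it is optimal:
1. Porter goes to the warehouse floor with the worm.  [the loading dock: the fly, the frog, the hawk, the lizard, the mantis | the warehouse floor: the worm]
2. Porter goes back to the loading dock alone.  [the loading dock: the fly, the frog, the hawk, the lizard, the mantis | the warehouse floor: the worm]
3. Porter goes to the warehouse floor with the mantis.  [the loading dock: the fly, the frog, the hawk, the lizard | the warehouse floor: the mantis, the worm]
4. Porter goes back to the loading dock alone.  [the loading dock: the fly, the frog, the hawk, the lizard | the warehouse floor: the mantis, the worm]
5. Porter goes to the warehouse floor with the hawk.  [the loading dock: the fly, the frog, the lizard | the warehouse floor: the hawk, the mantis, the worm]
6. Porter goes back to the loading dock alone.  [the loading dock: the fly, the frog, the lizard | the warehouse floor: the hawk, the mantis, the worm]
7. Porter goes to the warehouse floor with the frog.  [the loading dock: the fly, the lizard | the warehouse floor: the frog, the hawk, the mantis, the worm]
8. Porter goes back to the loading dock alone.  [the loading dock: the fly, the lizard | the warehouse floor: the frog, the hawk, the mantis, the worm]
9. Porter goes to the warehouse floor with the fly.  [the loading dock: the lizard | the warehouse floor: the fly, the frog, the hawk, the mantis, the worm]
10. Porter goes back to the loading dock alone.  [the loading dock: the lizard | the warehouse floor: the fly, the frog, the hawk, the mantis, the worm]
11. Porter goes to the warehouse floor with the lizard.  [the loading dock: — | the warehouse floor: the fly, the frog, the hawk, the lizard, the mantis, the worm]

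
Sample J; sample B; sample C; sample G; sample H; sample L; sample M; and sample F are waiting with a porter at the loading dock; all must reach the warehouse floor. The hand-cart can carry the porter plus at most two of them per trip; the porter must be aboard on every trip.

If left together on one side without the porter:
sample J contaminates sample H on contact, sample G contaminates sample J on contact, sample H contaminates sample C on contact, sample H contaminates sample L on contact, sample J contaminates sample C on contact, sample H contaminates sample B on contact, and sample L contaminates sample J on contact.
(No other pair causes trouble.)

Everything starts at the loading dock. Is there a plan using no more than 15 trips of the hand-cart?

Yes — this plan uses 13 crossings (≤ 15):
1. Porter goes to the warehouse floor with sample H and sample J.
2. Porter goes back to the loading dock with sample J.
3. Porter goes to the warehouse floor with sample B and sample J.
4. Porter goes back to the loading dock with sample H.
5. Porter goes to the warehouse floor with sample C and sample L.
6. Porter goes back to the loading dock with sample J.
7. Porter goes to the warehouse floor with sample G and sample J.
8. Porter goes back to the loading dock with sample J.
9. Porter goes to the warehouse floor with sample J and sample M.
10. Porter goes back to the loading dock with sample J.
11. Porter goes to the warehouse floor with sample F and sample J.
12. Porter goes back to the loading dock with sample J.
13. Porter goes to the warehouse floor with sample H and sample J.

Yes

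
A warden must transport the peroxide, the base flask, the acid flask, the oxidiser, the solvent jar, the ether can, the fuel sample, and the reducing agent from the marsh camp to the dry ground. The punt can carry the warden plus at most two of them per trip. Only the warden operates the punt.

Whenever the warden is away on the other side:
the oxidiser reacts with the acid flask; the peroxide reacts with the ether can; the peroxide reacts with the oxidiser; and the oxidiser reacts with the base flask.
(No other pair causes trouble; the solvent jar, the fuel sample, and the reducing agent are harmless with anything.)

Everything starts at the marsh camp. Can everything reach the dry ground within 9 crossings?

Yes — this plan uses 9 crossings (≤ 9):
1. Warden goes to the dry ground with the oxidiser and the peroxide.  [the marsh camp: the acid flask, the base flask, the ether can, the fuel sample, the reducing agent, the solvent jar | the dry ground: the oxidiser, the peroxide]
2. Warden goes back to the marsh camp with the peroxide.  [the marsh camp: the acid flask, the base flask, the ether can, the fuel sample, the peroxide, the reducing agent, the solvent jar | the dry ground: the oxidiser]
3. Warden goes to the dry ground with the base flask and the peroxide.  [the marsh camp: the acid flask, the ether can, the fuel sample, the reducing agent, the solvent jar | the dry ground: the base flask, the oxidiser, the peroxide]
4. Warden goes back to the marsh camp with the oxidiser.  [the marsh camp: the acid flask, the ether can, the fuel sample, the oxidiser, the reducing agent, the solvent jar | the dry ground: the base flask, the peroxide]
5. Warden goes to the dry ground with the acid flask and the solvent jar.  [the marsh camp: the ether can, the fuel sample, the oxidiser, the reducing agent | the dry ground: the acid flask, the base flask, the peroxide, the solvent jar]
6. Warden goes back to the marsh camp alone.  [the marsh camp: the ether can, the fuel sample, the oxidiser, the reducing agent | the dry ground: the acid flask, the base flask, the peroxide, the solvent jar]
7. Warden goes to the dry ground with the fuel sample and the reducing agent.  [the marsh camp: the ether can, the oxidiser | the dry ground: the acid flask, the base flask, the fuel sample, the peroxide, the reducing agent, the solvent jar]
8. Warden goes back to the marsh camp alone.  [the marsh camp: the ether can, the oxidiser | the dry ground: the acid flask, the base flask, the fuel sample, the peroxide, the reducing agent, the solvent jar]
9. Warden goes to the dry ground with the ether can and the oxidiser.  [the marsh camp: — | the dry ground: the acid flask, the base flask, the ether can, the fuel sample, the oxidiser, the peroxide, the reducing agent, the solvent jar]

Yes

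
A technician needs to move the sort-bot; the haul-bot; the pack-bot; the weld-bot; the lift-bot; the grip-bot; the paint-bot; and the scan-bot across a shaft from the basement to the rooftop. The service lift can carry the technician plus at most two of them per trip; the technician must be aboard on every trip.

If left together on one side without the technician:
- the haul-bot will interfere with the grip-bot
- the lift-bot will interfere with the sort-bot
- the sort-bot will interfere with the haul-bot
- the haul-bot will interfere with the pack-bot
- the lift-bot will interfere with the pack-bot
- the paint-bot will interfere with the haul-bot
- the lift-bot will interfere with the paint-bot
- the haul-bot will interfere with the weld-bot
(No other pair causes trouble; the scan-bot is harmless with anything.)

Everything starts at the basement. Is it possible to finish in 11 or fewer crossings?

Yes

Yes — this plan uses 11 crossings (≤ 11):
1. Technician goes to the rooftop with the haul-bot and the lift-bot.  [the basement: the grip-bot, the pack-bot, the paint-bot, the scan-bot, the sort-bot, the weld-bot | the rooftop: the haul-bot, the lift-bot]
2. Technician goes back to the basement alone.  [the basement: the grip-bot, the pack-bot, the paint-bot, the scan-bot, the sort-bot, the weld-bot | the rooftop: the haul-bot, the lift-bot]
3. Technician goes to the rooftop with the scan-bot.  [the basement: the grip-bot, the pack-bot, the paint-bot, the sort-bot, the weld-bot | the rooftop: the haul-bot, the lift-bot, the scan-bot]
4. Technician goes back to the basement alone.  [the basement: the grip-bot, the pack-bot, the paint-bot, the sort-bot, the weld-bot | the rooftop: the haul-bot, the lift-bot, the scan-bot]
5. Technician goes to the rooftop with the pack-bot and the sort-bot.  [the basement: the grip-bot, the paint-bot, the weld-bot | the rooftop: the haul-bot, the lift-bot, the pack-bot, the scan-bot, the sort-bot]
6. Technician goes back to the basement with the haul-bot and the lift-bot.  [the basement: the grip-bot, the haul-bot, the lift-bot, the paint-bot, the weld-bot | the rooftop: the pack-bot, the scan-bot, the sort-bot]
7. Technician goes to the rooftop with the haul-bot and the paint-bot.  [the basement: the grip-bot, the lift-bot, the weld-bot | the rooftop: the haul-bot, the pack-bot, the paint-bot, the scan-bot, the sort-bot]
8. Technician goes back to the basement with the haul-bot.  [the basement: the grip-bot, the haul-bot, the lift-bot, the weld-bot | the rooftop: the pack-bot, the paint-bot, the scan-bot, the sort-bot]
9. Technician goes to the rooftop with the grip-bot and the weld-bot.  [the basement: the haul-bot, the lift-bot | the rooftop: the grip-bot, the pack-bot, the paint-bot, the scan-bot, the sort-bot, the weld-bot]
10. Technician goes back to the basement alone.  [the basement: the haul-bot, the lift-bot | the rooftop: the grip-bot, the pack-bot, the paint-bot, the scan-bot, the sort-bot, the weld-bot]
11. Technician goes to the rooftop with the haul-bot and the lift-bot.  [the basement: — | the rooftop: the grip-bot, the haul-bot, the lift-bot, the pack-bot, the paint-bot, the scan-bot, the sort-bot, the weld-bot]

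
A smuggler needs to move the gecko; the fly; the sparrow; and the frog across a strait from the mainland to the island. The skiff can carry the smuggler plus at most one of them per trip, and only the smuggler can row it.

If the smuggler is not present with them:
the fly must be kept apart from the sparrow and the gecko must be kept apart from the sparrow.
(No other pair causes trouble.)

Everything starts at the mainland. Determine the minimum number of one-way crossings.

9

Counting alone: the smuggler can take at most 1 across per trip to the island, so moving all 4 needs at least 4 loaded trips out, with a return between consecutive ones — at least 7 crossings.
The safety rule pushes this higher. Following every safe sequence of crossings, the most of the 4 that can be at the island as the skiff arrives there on crossing 7 is 3 — never all 4.
So no plan with fewer than 9 crossings exists, and this one achieves 9:
1. Smuggler goes to the island with the sparrow.  [the mainland: the fly, the frog, the gecko | the island: the sparrow]
2. Smuggler goes back to the mainland alone.  [the mainland: the fly, the frog, the gecko | the island: the sparrow]
3. Smuggler goes to the island with the gecko.  [the mainland: the fly, the frog | the island: the gecko, the sparrow]
4. Smuggler goes back to the mainland with the sparrow.  [the mainland: the fly, the frog, the sparrow | the island: the gecko]
5. Smuggler goes to the island with the fly.  [the mainland: the frog, the sparrow | the island: the fly, the gecko]
6. Smuggler goes back to the mainland alone.  [the mainland: the frog, the sparrow | the island: the fly, the gecko]
7. Smuggler goes to the island with the frog.  [the mainland: the sparrow | the island: the fly, the frog, the gecko]
8. Smuggler goes back to the mainland alone.  [the mainland: the sparrow | the island: the fly, the frog, the gecko]
9. Smuggler goes to the island with the sparrow.  [the mainland: — | the island: the fly, the frog, the gecko, the sparrow]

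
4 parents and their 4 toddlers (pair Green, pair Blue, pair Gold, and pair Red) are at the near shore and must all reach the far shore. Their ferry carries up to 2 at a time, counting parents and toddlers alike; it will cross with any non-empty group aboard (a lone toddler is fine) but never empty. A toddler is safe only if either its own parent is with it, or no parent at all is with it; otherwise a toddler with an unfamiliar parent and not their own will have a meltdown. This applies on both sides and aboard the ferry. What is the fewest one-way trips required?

impossible

Following every safe sequence of crossings from the start, the most of the 8 that can be at the far shore as the ferry arrives there on crossings 1, 3, 5 is 2, 3, 4 respectively; the best ever achieved is 4 of 8.
From crossing 7 on, no configuration arises that was not already reachable earlier: only 44 distinct safe configurations (who is on which side, and where the ferry is) can ever be reached, none of them has everyone across, and every continuation just revisits them. So no valid plan exists.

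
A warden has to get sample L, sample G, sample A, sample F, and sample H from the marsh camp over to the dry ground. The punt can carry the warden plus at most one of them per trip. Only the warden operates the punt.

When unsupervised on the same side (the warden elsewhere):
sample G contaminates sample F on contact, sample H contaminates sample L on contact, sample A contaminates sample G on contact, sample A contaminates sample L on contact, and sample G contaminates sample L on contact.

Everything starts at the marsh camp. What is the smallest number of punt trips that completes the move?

impossible

Whatever the first load, the items left behind include a forbidden pair without the warden. No opening move is safe, so no plan exists.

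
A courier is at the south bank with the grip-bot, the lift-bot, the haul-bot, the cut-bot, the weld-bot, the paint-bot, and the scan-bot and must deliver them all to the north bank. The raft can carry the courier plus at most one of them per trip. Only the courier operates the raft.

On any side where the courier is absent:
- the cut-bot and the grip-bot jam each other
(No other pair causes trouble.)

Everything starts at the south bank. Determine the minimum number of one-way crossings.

13

Counting alone: the courier can take at most 1 across per trip to the north bank, so moving all 7 needs at least 7 loaded trips out, with a return between consecutive ones — at least 13 crossings.
The plan below uses exactly 13 crossings, so it is optimal:
1. Courier goes to the north bank with the grip-bot.  [the south bank: the cut-bot, the haul-bot, the lift-bot, the paint-bot, the scan-bot, the weld-bot | the north bank: the grip-bot]
2. Courier goes back to the south bank alone.  [the south bank: the cut-bot, the haul-bot, the lift-bot, the paint-bot, the scan-bot, the weld-bot | the north bank: the grip-bot]
3. Courier goes to the north bank with the lift-bot.  [the south bank: the cut-bot, the haul-bot, the paint-bot, the scan-bot, the weld-bot | the north bank: the grip-bot, the lift-bot]
4. Courier goes back to the south bank alone.  [the south bank: the cut-bot, the haul-bot, the paint-bot, the scan-bot, the weld-bot | the north bank: the grip-bot, the lift-bot]
5. Courier goes to the north bank with the haul-bot.  [the south bank: the cut-bot, the paint-bot, the scan-bot, the weld-bot | the north bank: the grip-bot, the haul-bot, the lift-bot]
6. Courier goes back to the south bank alone.  [the south bank: the cut-bot, the paint-bot, the scan-bot, the weld-bot | the north bank: the grip-bot, the haul-bot, the lift-bot]
7. Courier goes to the north bank with the weld-bot.  [the south bank: the cut-bot, the paint-bot, the scan-bot | the north bank: the grip-bot, the haul-bot, the lift-bot, the weld-bot]
8. Courier goes back to the south bank alone.  [the south bank: the cut-bot, the paint-bot, the scan-bot | the north bank: the grip-bot, the haul-bot, the lift-bot, the weld-bot]
9. Courier goes to the north bank with the paint-bot.  [the south bank: the cut-bot, the scan-bot | the north bank: the grip-bot, the haul-bot, the lift-bot, the paint-bot, the weld-bot]
10. Courier goes back to the south bank alone.  [the south bank: the cut-bot, the scan-bot | the north bank: the grip-bot, the haul-bot, the lift-bot, the paint-bot, the weld-bot]
11. Courier goes to the north bank with the scan-bot.  [the south bank: the cut-bot | the north bank: the grip-bot, the haul-bot, the lift-bot, the paint-bot, the scan-bot, the weld-bot]
12. Courier goes back to the south bank alone.  [the south bank: the cut-bot | the north bank: the grip-bot, the haul-bot, the lift-bot, the paint-bot, the scan-bot, the weld-bot]
13. Courier goes to the north bank with the cut-bot.  [the south bank: — | the north bank: the cut-bot, the grip-bot, the haul-bot, the lift-bot, the paint-bot, the scan-bot, the weld-bot]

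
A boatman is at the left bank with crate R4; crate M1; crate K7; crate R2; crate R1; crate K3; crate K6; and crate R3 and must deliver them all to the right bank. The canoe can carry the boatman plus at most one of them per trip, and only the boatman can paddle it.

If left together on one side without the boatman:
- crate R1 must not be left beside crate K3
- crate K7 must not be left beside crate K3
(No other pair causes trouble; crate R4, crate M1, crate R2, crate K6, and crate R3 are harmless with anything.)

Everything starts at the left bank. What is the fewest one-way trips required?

Counting alone: the boatman can take at most 1 across per trip to the right bank, so moving all 8 needs at least 8 loaded trips out, with a return between consecutive ones — at least 15 crossings.
The safety rule pushes this higher. Following every safe sequence of crossings, the most of the 8 that can be at the right bank as the canoe arrives there on crossing 15 is 7 — never all 8.
So no plan with fewer than 17 crossings exists, and this one achieves 17:
1. Boatman goes to the right bank with crate K3.  [the left bank: crate K6, crate K7, crate M1, crate R1, crate R2, crate R3, crate R4 | the right bank: crate K3]
2. Boatman goes back to the left bank alone.  [the left bank: crate K6, crate K7, crate M1, crate R1, crate R2, crate R3, crate R4 | the right bank: crate K3]
3. Boatman goes to the right bank with crate R4.  [the left bank: crate K6, crate K7, crate M1, crate R1, crate R2, crate R3 | the right bank: crate K3, crate R4]
4. Boatman goes back to the left bank alone.  [the left bank: crate K6, crate K7, crate M1, crate R1, crate R2, crate R3 | the right bank: crate K3, crate R4]
5. Boatman goes to the right bank with crate M1.  [the left bank: crate K6, crate K7, crate R1, crate R2, crate R3 | the right bank: crate K3, crate M1, crate R4]
6. Boatman goes back to the left bank alone.  [the left bank: crate K6, crate K7, crate R1, crate R2, crate R3 | the right bank: crate K3, crate M1, crate R4]
7. Boatman goes to the right bank with crate K7.  [the left bank: crate K6, crate R1, crate R2, crate R3 | the right bank: crate K3, crate K7, crate M1, crate R4]
8. Boatman goes back to the left bank with crate K3.  [the left bank: crate K3, crate K6, crate R1, crate R2, crate R3 | the right bank: crate K7, crate M1, crate R4]
9. Boatman goes to the right bank with crate R1.  [the left bank: crate K3, crate K6, crate R2, crate R3 | the right bank: crate K7, crate M1, crate R1, crate R4]
10. Boatman goes back to the left bank alone.  [the left bank: crate K3, crate K6, crate R2, crate R3 | the right bank: crate K7, crate M1, crate R1, crate R4]
11. Boatman goes to the right bank with crate R2.  [the left bank: crate K3, crate K6, crate R3 | the right bank: crate K7, crate M1, crate R1, crate R2, crate R4]
12. Boatman goes back to the left bank alone.  [the left bank: crate K3, crate K6, crate R3 | the right bank: crate K7, crate M1, crate R1, crate R2, crate R4]
13. Boatman goes to the right bank with crate K6.  [the left bank: crate K3, crate R3 | the right bank: crate K6, crate K7, crate M1, crate R1, crate R2, crate R4]
14. Boatman goes back to the left bank alone.  [the left bank: crate K3, crate R3 | the right bank: crate K6, crate K7, crate M1, crate R1, crate R2, crate R4]
15. Boatman goes to the right bank with crate R3.  [the left bank: crate K3 | the right bank: crate K6, crate K7, crate M1, crate R1, crate R2, crate R3, crate R4]
16. Boatman goes back to the left bank alone.  [the left bank: crate K3 | the right bank: crate K6, crate K7, crate M1, crate R1, crate R2, crate R3, crate R4]
17. Boatman goes to the right bank with crate K3.  [the left bank: — | the right bank: crate K3, crate K6, crate K7, crate M1, crate R1, crate R2, crate R3, crate R4]

17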